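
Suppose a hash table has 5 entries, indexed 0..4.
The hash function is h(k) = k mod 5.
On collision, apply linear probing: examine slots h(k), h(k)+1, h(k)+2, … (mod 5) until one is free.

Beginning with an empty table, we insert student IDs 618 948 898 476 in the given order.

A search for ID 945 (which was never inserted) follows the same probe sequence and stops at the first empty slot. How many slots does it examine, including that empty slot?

3

618: h=3 -> slot 3
948: h=3, probe 3,4 -> slot 4
898: h=3, probe 3,4,0 -> slot 0
476: h=1 -> slot 1
Table: [898, 476, -, 618, 948]
Lookup 945: h=0, probe 0,1,2 → slot 2 empty, not found.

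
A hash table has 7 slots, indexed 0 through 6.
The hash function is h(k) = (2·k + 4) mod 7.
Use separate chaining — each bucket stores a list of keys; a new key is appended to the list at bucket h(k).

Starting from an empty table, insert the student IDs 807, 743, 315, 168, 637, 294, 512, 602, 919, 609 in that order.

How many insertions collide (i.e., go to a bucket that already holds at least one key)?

807 -> bucket 1
743 -> bucket 6
315 -> bucket 4
168 -> bucket 4 (collision)
637 -> bucket 4 (collision)
294 -> bucket 4 (collision)
512 -> bucket 6 (collision)
602 -> bucket 4 (collision)
919 -> bucket 1 (collision)
609 -> bucket 4 (collision)
Final buckets:
0: —
1: 807 -> 919
2: —
3: —
4: 315 -> 168 -> 637 -> 294 -> 602 -> 609
5: —
6: 743 -> 512

7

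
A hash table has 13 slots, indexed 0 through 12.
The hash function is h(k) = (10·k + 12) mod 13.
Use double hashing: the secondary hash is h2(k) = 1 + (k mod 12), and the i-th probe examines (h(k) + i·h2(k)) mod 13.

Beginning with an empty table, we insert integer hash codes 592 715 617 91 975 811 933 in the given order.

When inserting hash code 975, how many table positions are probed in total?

Insert 592: h=4, slot 4 empty → index 4.
Insert 715: h=12, slot 12 empty → index 12.
Insert 617: h=7, slot 7 empty → index 7.
Insert 91: h=12, h2=8, slots 12,7 occupied → index 2.
Insert 975: h=12, h2=4, slot 12 occupied → index 3.
Insert 811: h=10, slot 10 empty → index 10.
Insert 933: h=8, slot 8 empty → index 8.
Table: [—, —, 91, 975, 592, —, —, 617, 933, —, 811, —, 715]

2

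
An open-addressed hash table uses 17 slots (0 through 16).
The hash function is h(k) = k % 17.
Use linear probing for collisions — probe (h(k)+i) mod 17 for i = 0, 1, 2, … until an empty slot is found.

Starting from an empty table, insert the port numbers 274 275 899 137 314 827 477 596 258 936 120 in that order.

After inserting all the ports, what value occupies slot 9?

120

274 hashes to 2; slot 2 is free => place at 2.
275 hashes to 3; slot 3 is free => place at 3.
899 hashes to 15; slot 15 is free => place at 15.
137 hashes to 1; slot 1 is free => place at 1.
314 hashes to 8; slot 8 is free => place at 8.
827 hashes to 11; slot 11 is free => place at 11.
477 hashes to 1; 1,2,3 taken => place at 4.
596 hashes to 1; 1,2,3,4 taken => place at 5.
258 hashes to 3; 3,4,5 taken => place at 6.
936 hashes to 1; 1,2,3,4,5,6 taken => place at 7.
120 hashes to 1; 1,2,3,4,5,6,7,8 taken => place at 9.
Table: [∅, 137, 274, 275, 477, 596, 258, 936, 314, 120, ∅, 827, ∅, ∅, ∅, 899, ∅]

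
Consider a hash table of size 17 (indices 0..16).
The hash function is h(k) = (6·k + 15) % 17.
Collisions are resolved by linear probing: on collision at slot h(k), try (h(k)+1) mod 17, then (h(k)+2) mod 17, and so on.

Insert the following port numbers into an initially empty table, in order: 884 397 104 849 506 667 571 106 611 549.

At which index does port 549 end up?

12

Insert 884: h=15, slot 15 empty -> index 15.
Insert 397: h=0, slot 0 empty -> index 0.
Insert 104: h=10, slot 10 empty -> index 10.
Insert 849: h=9, slot 9 empty -> index 9.
Insert 506: h=8, slot 8 empty -> index 8.
Insert 667: h=5, slot 5 empty -> index 5.
Insert 571: h=7, slot 7 empty -> index 7.
Insert 106: h=5, slot 5 occupied -> index 6.
Insert 611: h=9, slots 9,10 occupied -> index 11.
Insert 549: h=11, slot 11 occupied -> index 12.
Table: [397, _, _, _, _, 667, 106, 571, 506, 849, 104, 611, 549, _, _, 884, _]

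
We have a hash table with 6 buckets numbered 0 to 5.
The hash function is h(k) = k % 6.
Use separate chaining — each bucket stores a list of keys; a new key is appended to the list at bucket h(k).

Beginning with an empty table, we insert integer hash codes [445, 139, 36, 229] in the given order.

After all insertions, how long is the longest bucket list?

3

Insert 445: h=1, bucket 1 empty → new chain.
Insert 139: h=1, bucket 1 nonempty → append to chain.
Insert 36: h=0, bucket 0 empty → new chain.
Insert 229: h=1, bucket 1 nonempty → append to chain.
Final buckets:
0: 36
1: 445 -> 139 -> 229
2: .
3: .
4: .
5: .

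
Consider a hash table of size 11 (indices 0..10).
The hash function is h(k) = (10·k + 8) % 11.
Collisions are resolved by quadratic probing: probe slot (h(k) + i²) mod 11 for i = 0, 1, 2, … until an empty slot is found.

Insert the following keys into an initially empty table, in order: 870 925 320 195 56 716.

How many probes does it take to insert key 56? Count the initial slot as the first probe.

870 hashes to 7; slot 7 is free => place at 7.
925 hashes to 7; 7 taken => place at 8.
320 hashes to 7; 7,8 taken => place at 0.
195 hashes to 0; 0 taken => place at 1.
56 hashes to 7; 7,8,0 taken => place at 5.
716 hashes to 7; 7,8,0,5,1 taken => place at 10.
Table: [320, 195, —, —, —, 56, —, 870, 925, —, 716]

4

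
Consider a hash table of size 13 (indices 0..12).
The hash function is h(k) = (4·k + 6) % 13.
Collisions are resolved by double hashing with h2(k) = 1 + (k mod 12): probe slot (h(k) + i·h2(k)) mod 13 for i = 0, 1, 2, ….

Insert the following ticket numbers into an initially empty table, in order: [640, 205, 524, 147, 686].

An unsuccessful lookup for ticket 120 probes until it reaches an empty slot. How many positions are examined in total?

2

640: h=5 → slot 5
205: h=7 → slot 7
524: h=9 → slot 9
147: h=9, h2=4, probe 9,0 → slot 0
686: h=7, h2=3, probe 7,10 → slot 10
Table: [147, -, -, -, -, 640, -, 205, -, 524, 686, -, -]
Lookup 120: h=5, h2=1, probe 5,6 → slot 6 empty, not found.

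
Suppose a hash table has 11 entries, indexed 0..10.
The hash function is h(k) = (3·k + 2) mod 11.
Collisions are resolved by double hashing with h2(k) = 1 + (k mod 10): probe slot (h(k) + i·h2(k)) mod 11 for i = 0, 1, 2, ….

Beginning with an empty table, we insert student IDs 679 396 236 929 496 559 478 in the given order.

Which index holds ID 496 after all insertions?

1

Insert 679: h=4, slot 4 empty => index 4.
Insert 396: h=2, slot 2 empty => index 2.
Insert 236: h=6, slot 6 empty => index 6.
Insert 929: h=6, h2=10, slot 6 occupied => index 5.
Insert 496: h=5, h2=7, slot 5 occupied => index 1.
Insert 559: h=7, slot 7 empty => index 7.
Insert 478: h=6, h2=9, slots 6,4,2 occupied => index 0.
Table: [478, 496, 396, _, 679, 929, 236, 559, _, _, _]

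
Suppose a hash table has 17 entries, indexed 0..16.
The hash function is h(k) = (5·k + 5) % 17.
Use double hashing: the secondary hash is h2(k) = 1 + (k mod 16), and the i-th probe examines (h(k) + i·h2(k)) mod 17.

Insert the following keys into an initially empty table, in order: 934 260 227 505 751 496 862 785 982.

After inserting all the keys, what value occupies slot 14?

505

934 hashes to 0; slot 0 is free -> place at 0.
260 hashes to 13; slot 13 is free -> place at 13.
227 hashes to 1; slot 1 is free -> place at 1.
505 hashes to 14; slot 14 is free -> place at 14.
751 hashes to 3; slot 3 is free -> place at 3.
496 hashes to 3, h2=1; 3 taken -> place at 4.
862 hashes to 14, h2=15; 14 taken -> place at 12.
785 hashes to 3, h2=2; 3 taken -> place at 5.
982 hashes to 2; slot 2 is free -> place at 2.
Table: [934, 227, 982, 751, 496, 785, ., ., ., ., ., ., 862, 260, 505, ., .]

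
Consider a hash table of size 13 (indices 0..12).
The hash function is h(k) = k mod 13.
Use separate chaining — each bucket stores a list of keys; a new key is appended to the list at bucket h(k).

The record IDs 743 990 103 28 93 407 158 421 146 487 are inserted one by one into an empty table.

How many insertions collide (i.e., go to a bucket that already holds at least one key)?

4

Insert 743: h=2, bucket 2 empty -> new chain.
Insert 990: h=2, bucket 2 nonempty -> append to chain.
Insert 103: h=12, bucket 12 empty -> new chain.
Insert 28: h=2, bucket 2 nonempty -> append to chain.
Insert 93: h=2, bucket 2 nonempty -> append to chain.
Insert 407: h=4, bucket 4 empty -> new chain.
Insert 158: h=2, bucket 2 nonempty -> append to chain.
Insert 421: h=5, bucket 5 empty -> new chain.
Insert 146: h=3, bucket 3 empty -> new chain.
Insert 487: h=6, bucket 6 empty -> new chain.
Final buckets:
0: —
1: —
2: 743 -> 990 -> 28 -> 93 -> 158
3: 146
4: 407
5: 421
6: 487
7: —
8: —
9: —
10: —
11: —
12: 103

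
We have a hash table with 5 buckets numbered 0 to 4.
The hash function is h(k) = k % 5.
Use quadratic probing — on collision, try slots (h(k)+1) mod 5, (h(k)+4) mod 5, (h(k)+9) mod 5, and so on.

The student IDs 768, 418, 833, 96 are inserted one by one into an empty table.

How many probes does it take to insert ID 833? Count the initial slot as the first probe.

3

768 hashes to 3; slot 3 is free => place at 3.
418 hashes to 3; 3 taken => place at 4.
833 hashes to 3; 3,4 taken => place at 2.
96 hashes to 1; slot 1 is free => place at 1.
Table: [—, 96, 833, 768, 418]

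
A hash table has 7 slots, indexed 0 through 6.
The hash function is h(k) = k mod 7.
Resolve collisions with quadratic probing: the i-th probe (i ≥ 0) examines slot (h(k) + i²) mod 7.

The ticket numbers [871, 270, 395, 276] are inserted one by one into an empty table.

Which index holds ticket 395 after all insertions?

871 hashes to 3; slot 3 is free => place at 3.
270 hashes to 4; slot 4 is free => place at 4.
395 hashes to 3; 3,4 taken => place at 0.
276 hashes to 3; 3,4,0 taken => place at 5.
Table: [395, —, —, 871, 270, 276, —]

0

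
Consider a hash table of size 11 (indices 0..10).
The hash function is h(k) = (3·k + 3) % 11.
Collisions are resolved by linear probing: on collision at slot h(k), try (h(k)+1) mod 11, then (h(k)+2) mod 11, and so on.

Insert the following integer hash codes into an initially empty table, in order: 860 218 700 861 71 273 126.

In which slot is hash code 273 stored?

10

Insert 860: h=9, slot 9 empty → index 9.
Insert 218: h=8, slot 8 empty → index 8.
Insert 700: h=2, slot 2 empty → index 2.
Insert 861: h=1, slot 1 empty → index 1.
Insert 71: h=7, slot 7 empty → index 7.
Insert 273: h=8, slots 8,9 occupied → index 10.
Insert 126: h=7, slots 7,8,9,10 occupied → index 0.
Table: [126, 861, 700, ∅, ∅, ∅, ∅, 71, 218, 860, 273]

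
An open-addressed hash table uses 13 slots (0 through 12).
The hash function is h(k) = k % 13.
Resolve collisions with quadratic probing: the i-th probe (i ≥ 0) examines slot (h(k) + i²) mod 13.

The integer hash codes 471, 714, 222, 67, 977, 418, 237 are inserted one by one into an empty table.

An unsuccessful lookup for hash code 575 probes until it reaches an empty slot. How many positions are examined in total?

3

471 hashes to 3; slot 3 is free -> place at 3.
714 hashes to 12; slot 12 is free -> place at 12.
222 hashes to 1; slot 1 is free -> place at 1.
67 hashes to 2; slot 2 is free -> place at 2.
977 hashes to 2; 2,3 taken -> place at 6.
418 hashes to 2; 2,3,6 taken -> place at 11.
237 hashes to 3; 3 taken -> place at 4.
Table: [., 222, 67, 471, 237, ., 977, ., ., ., ., 418, 714]
Lookup 575: h=3, probe 3,4,7 → slot 7 empty, not found.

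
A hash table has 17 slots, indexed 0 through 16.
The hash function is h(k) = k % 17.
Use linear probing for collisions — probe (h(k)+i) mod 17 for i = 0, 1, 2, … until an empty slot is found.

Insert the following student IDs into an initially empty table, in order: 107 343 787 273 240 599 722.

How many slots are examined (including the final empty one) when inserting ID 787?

107 hashes to 5; slot 5 is free => place at 5.
343 hashes to 3; slot 3 is free => place at 3.
787 hashes to 5; 5 taken => place at 6.
273 hashes to 1; slot 1 is free => place at 1.
240 hashes to 2; slot 2 is free => place at 2.
599 hashes to 4; slot 4 is free => place at 4.
722 hashes to 8; slot 8 is free => place at 8.
Table: [_, 273, 240, 343, 599, 107, 787, _, 722, _, _, _, _, _, _, _, _]

2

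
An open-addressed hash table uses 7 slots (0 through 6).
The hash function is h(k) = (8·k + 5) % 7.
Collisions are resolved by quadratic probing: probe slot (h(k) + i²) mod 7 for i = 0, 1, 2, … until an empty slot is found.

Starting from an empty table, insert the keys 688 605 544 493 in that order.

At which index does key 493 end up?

2

688: h=0 → slot 0
605: h=1 → slot 1
544: h=3 → slot 3
493: h=1, probe 1,2 → slot 2
Table: [688, 605, 493, 544, _, _, _]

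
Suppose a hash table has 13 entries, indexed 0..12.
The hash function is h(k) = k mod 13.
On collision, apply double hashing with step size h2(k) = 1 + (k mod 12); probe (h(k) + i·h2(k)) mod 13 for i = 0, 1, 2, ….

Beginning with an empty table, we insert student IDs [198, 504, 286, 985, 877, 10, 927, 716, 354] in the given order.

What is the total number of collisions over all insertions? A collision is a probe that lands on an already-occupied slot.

198 hashes to 3; slot 3 is free -> place at 3.
504 hashes to 10; slot 10 is free -> place at 10.
286 hashes to 0; slot 0 is free -> place at 0.
985 hashes to 10, h2=2; 10 taken -> place at 12.
877 hashes to 6; slot 6 is free -> place at 6.
10 hashes to 10, h2=11; 10 taken -> place at 8.
927 hashes to 4; slot 4 is free -> place at 4.
716 hashes to 1; slot 1 is free -> place at 1.
354 hashes to 3, h2=7; 3,10,4 taken -> place at 11.
Table: [286, 716, _, 198, 927, _, 877, _, 10, _, 504, 354, 985]

5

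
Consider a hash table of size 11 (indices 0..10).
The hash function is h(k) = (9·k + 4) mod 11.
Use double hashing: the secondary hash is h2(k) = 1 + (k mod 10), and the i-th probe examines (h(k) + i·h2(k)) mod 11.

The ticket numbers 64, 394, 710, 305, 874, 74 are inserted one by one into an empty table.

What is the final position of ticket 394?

Insert 64: h=8, slot 8 empty → index 8.
Insert 394: h=8, h2=5, slot 8 occupied → index 2.
Insert 710: h=3, slot 3 empty → index 3.
Insert 305: h=10, slot 10 empty → index 10.
Insert 874: h=5, slot 5 empty → index 5.
Insert 74: h=10, h2=5, slot 10 occupied → index 4.
Table: [-, -, 394, 710, 74, 874, -, -, 64, -, 305]

2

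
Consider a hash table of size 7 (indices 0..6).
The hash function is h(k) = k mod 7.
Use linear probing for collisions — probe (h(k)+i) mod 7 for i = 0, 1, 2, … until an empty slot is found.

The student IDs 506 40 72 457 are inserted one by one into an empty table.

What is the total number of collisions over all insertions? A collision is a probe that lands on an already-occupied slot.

3

506: h=2 -> slot 2
40: h=5 -> slot 5
72: h=2, probe 2,3 -> slot 3
457: h=2, probe 2,3,4 -> slot 4
Table: [—, —, 506, 72, 457, 40, —]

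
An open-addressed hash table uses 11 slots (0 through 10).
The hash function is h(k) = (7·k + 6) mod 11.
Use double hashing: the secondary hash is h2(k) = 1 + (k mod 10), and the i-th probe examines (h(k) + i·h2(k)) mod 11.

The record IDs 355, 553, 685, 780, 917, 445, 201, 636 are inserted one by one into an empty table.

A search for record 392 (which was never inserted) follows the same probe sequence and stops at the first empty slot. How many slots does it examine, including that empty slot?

355 hashes to 5; slot 5 is free => place at 5.
553 hashes to 5, h2=4; 5 taken => place at 9.
685 hashes to 5, h2=6; 5 taken => place at 0.
780 hashes to 10; slot 10 is free => place at 10.
917 hashes to 1; slot 1 is free => place at 1.
445 hashes to 8; slot 8 is free => place at 8.
201 hashes to 5, h2=2; 5 taken => place at 7.
636 hashes to 3; slot 3 is free => place at 3.
Table: [685, 917, _, 636, _, 355, _, 201, 445, 553, 780]
Lookup 392: h=0, h2=3, probe 0,3,6 → slot 6 empty, not found.

3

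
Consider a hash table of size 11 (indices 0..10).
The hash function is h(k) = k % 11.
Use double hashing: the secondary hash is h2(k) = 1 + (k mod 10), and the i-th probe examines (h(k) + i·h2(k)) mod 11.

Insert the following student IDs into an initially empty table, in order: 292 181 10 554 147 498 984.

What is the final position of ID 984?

9

292: h=6 -> slot 6
181: h=5 -> slot 5
10: h=10 -> slot 10
554: h=4 -> slot 4
147: h=4, h2=8, probe 4,1 -> slot 1
498: h=3 -> slot 3
984: h=5, h2=5, probe 5,10,4,9 -> slot 9
Table: [-, 147, -, 498, 554, 181, 292, -, -, 984, 10]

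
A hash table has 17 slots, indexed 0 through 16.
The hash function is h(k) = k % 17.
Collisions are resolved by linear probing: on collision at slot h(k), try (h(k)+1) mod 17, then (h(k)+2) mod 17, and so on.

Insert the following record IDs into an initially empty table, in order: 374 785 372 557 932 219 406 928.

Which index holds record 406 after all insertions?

1

374: h=0 => slot 0
785: h=3 => slot 3
372: h=15 => slot 15
557: h=13 => slot 13
932: h=14 => slot 14
219: h=15, probe 15,16 => slot 16
406: h=15, probe 15,16,0,1 => slot 1
928: h=10 => slot 10
Table: [374, 406, ., 785, ., ., ., ., ., ., 928, ., ., 557, 932, 372, 219]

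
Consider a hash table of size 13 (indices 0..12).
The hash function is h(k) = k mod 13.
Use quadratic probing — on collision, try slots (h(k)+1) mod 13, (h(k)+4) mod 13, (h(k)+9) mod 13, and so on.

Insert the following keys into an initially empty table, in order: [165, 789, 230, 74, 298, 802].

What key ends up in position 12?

165: h=9 => slot 9
789: h=9, probe 9,10 => slot 10
230: h=9, probe 9,10,0 => slot 0
74: h=9, probe 9,10,0,5 => slot 5
298: h=12 => slot 12
802: h=9, probe 9,10,0,5,12,8 => slot 8
Table: [230, -, -, -, -, 74, -, -, 802, 165, 789, -, 298]

298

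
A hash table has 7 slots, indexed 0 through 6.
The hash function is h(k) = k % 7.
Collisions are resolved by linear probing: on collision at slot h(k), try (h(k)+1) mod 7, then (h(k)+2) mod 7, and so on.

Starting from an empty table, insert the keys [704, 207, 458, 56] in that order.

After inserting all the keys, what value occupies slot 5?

207

704: h=4 → slot 4
207: h=4, probe 4,5 → slot 5
458: h=3 → slot 3
56: h=0 → slot 0
Table: [56, —, —, 458, 704, 207, —]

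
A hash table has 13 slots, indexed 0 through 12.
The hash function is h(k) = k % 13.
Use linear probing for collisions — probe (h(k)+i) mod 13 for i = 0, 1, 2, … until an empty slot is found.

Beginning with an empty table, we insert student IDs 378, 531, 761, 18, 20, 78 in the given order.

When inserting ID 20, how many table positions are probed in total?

2

378 hashes to 1; slot 1 is free => place at 1.
531 hashes to 11; slot 11 is free => place at 11.
761 hashes to 7; slot 7 is free => place at 7.
18 hashes to 5; slot 5 is free => place at 5.
20 hashes to 7; 7 taken => place at 8.
78 hashes to 0; slot 0 is free => place at 0.
Table: [78, 378, ., ., ., 18, ., 761, 20, ., ., 531, .]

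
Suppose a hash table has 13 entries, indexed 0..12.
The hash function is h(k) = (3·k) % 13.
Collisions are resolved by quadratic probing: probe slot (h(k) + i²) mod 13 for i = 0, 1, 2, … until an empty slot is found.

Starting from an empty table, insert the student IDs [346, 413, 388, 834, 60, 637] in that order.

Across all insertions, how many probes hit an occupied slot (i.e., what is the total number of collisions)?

1

346 hashes to 11; slot 11 is free -> place at 11.
413 hashes to 4; slot 4 is free -> place at 4.
388 hashes to 7; slot 7 is free -> place at 7.
834 hashes to 6; slot 6 is free -> place at 6.
60 hashes to 11; 11 taken -> place at 12.
637 hashes to 0; slot 0 is free -> place at 0.
Table: [637, ∅, ∅, ∅, 413, ∅, 834, 388, ∅, ∅, ∅, 346, 60]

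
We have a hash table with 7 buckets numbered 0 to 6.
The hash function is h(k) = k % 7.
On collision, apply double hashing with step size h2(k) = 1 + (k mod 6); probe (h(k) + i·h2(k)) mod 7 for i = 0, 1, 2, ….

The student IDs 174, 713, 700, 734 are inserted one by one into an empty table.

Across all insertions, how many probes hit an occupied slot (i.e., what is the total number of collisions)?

174: h=6 -> slot 6
713: h=6, h2=6, probe 6,5 -> slot 5
700: h=0 -> slot 0
734: h=6, h2=3, probe 6,2 -> slot 2
Table: [700, -, 734, -, -, 713, 174]

2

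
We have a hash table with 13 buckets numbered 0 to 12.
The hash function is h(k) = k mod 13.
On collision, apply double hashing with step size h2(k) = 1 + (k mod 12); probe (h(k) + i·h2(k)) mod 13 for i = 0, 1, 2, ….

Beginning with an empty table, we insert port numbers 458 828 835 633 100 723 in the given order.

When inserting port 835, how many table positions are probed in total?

2

Insert 458: h=3, slot 3 empty -> index 3.
Insert 828: h=9, slot 9 empty -> index 9.
Insert 835: h=3, h2=8, slot 3 occupied -> index 11.
Insert 633: h=9, h2=10, slot 9 occupied -> index 6.
Insert 100: h=9, h2=5, slot 9 occupied -> index 1.
Insert 723: h=8, slot 8 empty -> index 8.
Table: [., 100, ., 458, ., ., 633, ., 723, 828, ., 835, .]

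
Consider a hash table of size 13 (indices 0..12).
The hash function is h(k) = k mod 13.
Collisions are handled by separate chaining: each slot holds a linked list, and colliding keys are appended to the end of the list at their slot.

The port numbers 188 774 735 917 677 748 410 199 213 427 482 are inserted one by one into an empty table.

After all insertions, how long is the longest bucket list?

188 → bucket 6
774 → bucket 7
735 → bucket 7 (collision)
917 → bucket 7 (collision)
677 → bucket 1
748 → bucket 7 (collision)
410 → bucket 7 (collision)
199 → bucket 4
213 → bucket 5
427 → bucket 11
482 → bucket 1 (collision)
Final buckets:
0: -
1: 677 -> 482
2: -
3: -
4: 199
5: 213
6: 188
7: 774 -> 735 -> 917 -> 748 -> 410
8: -
9: -
10: -
11: 427
12: -

5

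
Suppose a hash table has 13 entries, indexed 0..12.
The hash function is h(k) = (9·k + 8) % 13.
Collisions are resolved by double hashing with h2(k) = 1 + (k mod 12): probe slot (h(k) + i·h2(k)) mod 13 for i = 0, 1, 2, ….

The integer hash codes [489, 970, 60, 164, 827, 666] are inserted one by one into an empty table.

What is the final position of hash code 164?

Insert 489: h=2, slot 2 empty → index 2.
Insert 970: h=2, h2=11, slot 2 occupied → index 0.
Insert 60: h=2, h2=1, slot 2 occupied → index 3.
Insert 164: h=2, h2=9, slot 2 occupied → index 11.
Insert 827: h=2, h2=12, slot 2 occupied → index 1.
Insert 666: h=9, slot 9 empty → index 9.
Table: [970, 827, 489, 60, ∅, ∅, ∅, ∅, ∅, 666, ∅, 164, ∅]

11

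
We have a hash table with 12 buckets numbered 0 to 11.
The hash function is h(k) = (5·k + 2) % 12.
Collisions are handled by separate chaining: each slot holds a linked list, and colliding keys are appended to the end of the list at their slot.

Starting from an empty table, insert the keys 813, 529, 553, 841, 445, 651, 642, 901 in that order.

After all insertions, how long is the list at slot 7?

813 -> bucket 11
529 -> bucket 7
553 -> bucket 7 (collision)
841 -> bucket 7 (collision)
445 -> bucket 7 (collision)
651 -> bucket 5
642 -> bucket 8
901 -> bucket 7 (collision)
Final buckets:
0: _
1: _
2: _
3: _
4: _
5: 651
6: _
7: 529 -> 553 -> 841 -> 445 -> 901
8: 642
9: _
10: _
11: 813

5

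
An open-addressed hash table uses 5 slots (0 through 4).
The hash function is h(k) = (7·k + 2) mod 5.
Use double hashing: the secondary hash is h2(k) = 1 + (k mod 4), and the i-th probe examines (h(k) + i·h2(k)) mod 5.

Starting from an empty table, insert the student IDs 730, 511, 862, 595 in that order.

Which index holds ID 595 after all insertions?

730 hashes to 2; slot 2 is free => place at 2.
511 hashes to 4; slot 4 is free => place at 4.
862 hashes to 1; slot 1 is free => place at 1.
595 hashes to 2, h2=4; 2,1 taken => place at 0.
Table: [595, 862, 730, _, 511]

0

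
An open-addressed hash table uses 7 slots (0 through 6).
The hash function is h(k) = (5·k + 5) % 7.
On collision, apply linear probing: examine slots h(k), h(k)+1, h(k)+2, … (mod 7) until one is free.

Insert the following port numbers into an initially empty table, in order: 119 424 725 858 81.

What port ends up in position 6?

725

Insert 119: h=5, slot 5 empty -> index 5.
Insert 424: h=4, slot 4 empty -> index 4.
Insert 725: h=4, slots 4,5 occupied -> index 6.
Insert 858: h=4, slots 4,5,6 occupied -> index 0.
Insert 81: h=4, slots 4,5,6,0 occupied -> index 1.
Table: [858, 81, ., ., 424, 119, 725]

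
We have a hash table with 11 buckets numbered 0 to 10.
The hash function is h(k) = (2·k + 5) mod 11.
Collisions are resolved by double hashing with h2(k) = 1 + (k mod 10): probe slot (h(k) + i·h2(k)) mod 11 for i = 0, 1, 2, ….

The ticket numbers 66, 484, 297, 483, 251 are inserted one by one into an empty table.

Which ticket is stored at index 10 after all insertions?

66 hashes to 5; slot 5 is free → place at 5.
484 hashes to 5, h2=5; 5 taken → place at 10.
297 hashes to 5, h2=8; 5 taken → place at 2.
483 hashes to 3; slot 3 is free → place at 3.
251 hashes to 1; slot 1 is free → place at 1.
Table: [_, 251, 297, 483, _, 66, _, _, _, _, 484]

484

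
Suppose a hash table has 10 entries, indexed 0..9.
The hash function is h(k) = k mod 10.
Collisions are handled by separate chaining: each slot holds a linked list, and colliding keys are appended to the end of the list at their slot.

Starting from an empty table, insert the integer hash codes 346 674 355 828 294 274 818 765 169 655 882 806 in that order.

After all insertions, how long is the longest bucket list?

Insert 346: h=6, bucket 6 empty → new chain.
Insert 674: h=4, bucket 4 empty → new chain.
Insert 355: h=5, bucket 5 empty → new chain.
Insert 828: h=8, bucket 8 empty → new chain.
Insert 294: h=4, bucket 4 nonempty → append to chain.
Insert 274: h=4, bucket 4 nonempty → append to chain.
Insert 818: h=8, bucket 8 nonempty → append to chain.
Insert 765: h=5, bucket 5 nonempty → append to chain.
Insert 169: h=9, bucket 9 empty → new chain.
Insert 655: h=5, bucket 5 nonempty → append to chain.
Insert 882: h=2, bucket 2 empty → new chain.
Insert 806: h=6, bucket 6 nonempty → append to chain.
Final buckets:
0: ∅
1: ∅
2: 882
3: ∅
4: 674 -> 294 -> 274
5: 355 -> 765 -> 655
6: 346 -> 806
7: ∅
8: 828 -> 818
9: 169

3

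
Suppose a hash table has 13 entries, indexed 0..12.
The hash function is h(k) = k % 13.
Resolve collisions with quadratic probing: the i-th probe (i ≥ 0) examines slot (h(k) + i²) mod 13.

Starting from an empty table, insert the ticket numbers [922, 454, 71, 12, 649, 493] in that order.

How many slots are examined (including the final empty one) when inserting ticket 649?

Insert 922: h=12, slot 12 empty -> index 12.
Insert 454: h=12, slot 12 occupied -> index 0.
Insert 71: h=6, slot 6 empty -> index 6.
Insert 12: h=12, slots 12,0 occupied -> index 3.
Insert 649: h=12, slots 12,0,3 occupied -> index 8.
Insert 493: h=12, slots 12,0,3,8 occupied -> index 2.
Table: [454, —, 493, 12, —, —, 71, —, 649, —, —, —, 922]

4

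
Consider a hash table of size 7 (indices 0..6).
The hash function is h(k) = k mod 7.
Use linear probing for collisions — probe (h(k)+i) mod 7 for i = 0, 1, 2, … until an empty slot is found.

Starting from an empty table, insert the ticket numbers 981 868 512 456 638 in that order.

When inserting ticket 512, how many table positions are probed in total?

2

Insert 981: h=1, slot 1 empty => index 1.
Insert 868: h=0, slot 0 empty => index 0.
Insert 512: h=1, slot 1 occupied => index 2.
Insert 456: h=1, slots 1,2 occupied => index 3.
Insert 638: h=1, slots 1,2,3 occupied => index 4.
Table: [868, 981, 512, 456, 638, —, —]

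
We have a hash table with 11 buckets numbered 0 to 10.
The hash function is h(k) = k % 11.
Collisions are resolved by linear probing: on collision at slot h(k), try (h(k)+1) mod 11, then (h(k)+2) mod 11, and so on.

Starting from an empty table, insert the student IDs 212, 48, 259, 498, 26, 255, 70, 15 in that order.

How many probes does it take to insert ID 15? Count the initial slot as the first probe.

6

212: h=3 → slot 3
48: h=4 → slot 4
259: h=6 → slot 6
498: h=3, probe 3,4,5 → slot 5
26: h=4, probe 4,5,6,7 → slot 7
255: h=2 → slot 2
70: h=4, probe 4,5,6,7,8 → slot 8
15: h=4, probe 4,5,6,7,8,9 → slot 9
Table: [., ., 255, 212, 48, 498, 259, 26, 70, 15, .]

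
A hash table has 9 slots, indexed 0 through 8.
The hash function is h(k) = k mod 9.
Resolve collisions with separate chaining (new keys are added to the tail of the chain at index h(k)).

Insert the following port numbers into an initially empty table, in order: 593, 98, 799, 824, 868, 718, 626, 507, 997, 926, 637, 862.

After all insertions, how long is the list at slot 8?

3

593 → bucket 8
98 → bucket 8 (collision)
799 → bucket 7
824 → bucket 5
868 → bucket 4
718 → bucket 7 (collision)
626 → bucket 5 (collision)
507 → bucket 3
997 → bucket 7 (collision)
926 → bucket 8 (collision)
637 → bucket 7 (collision)
862 → bucket 7 (collision)
Final buckets:
0: _
1: _
2: _
3: 507
4: 868
5: 824 -> 626
6: _
7: 799 -> 718 -> 997 -> 637 -> 862
8: 593 -> 98 -> 926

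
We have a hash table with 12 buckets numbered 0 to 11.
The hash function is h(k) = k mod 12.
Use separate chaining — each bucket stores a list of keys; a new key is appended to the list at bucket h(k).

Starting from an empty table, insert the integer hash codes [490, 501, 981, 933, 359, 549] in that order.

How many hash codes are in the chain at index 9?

490 → bucket 10
501 → bucket 9
981 → bucket 9 (collision)
933 → bucket 9 (collision)
359 → bucket 11
549 → bucket 9 (collision)
Final buckets:
0: .
1: .
2: .
3: .
4: .
5: .
6: .
7: .
8: .
9: 501 -> 981 -> 933 -> 549
10: 490
11: 359

4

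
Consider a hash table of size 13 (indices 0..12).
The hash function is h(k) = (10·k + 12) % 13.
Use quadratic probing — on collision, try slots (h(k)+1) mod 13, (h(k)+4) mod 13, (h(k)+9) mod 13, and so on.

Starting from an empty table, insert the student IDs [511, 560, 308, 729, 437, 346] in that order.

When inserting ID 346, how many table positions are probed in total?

2

511 hashes to 0; slot 0 is free => place at 0.
560 hashes to 9; slot 9 is free => place at 9.
308 hashes to 11; slot 11 is free => place at 11.
729 hashes to 9; 9 taken => place at 10.
437 hashes to 1; slot 1 is free => place at 1.
346 hashes to 1; 1 taken => place at 2.
Table: [511, 437, 346, _, _, _, _, _, _, 560, 729, 308, _]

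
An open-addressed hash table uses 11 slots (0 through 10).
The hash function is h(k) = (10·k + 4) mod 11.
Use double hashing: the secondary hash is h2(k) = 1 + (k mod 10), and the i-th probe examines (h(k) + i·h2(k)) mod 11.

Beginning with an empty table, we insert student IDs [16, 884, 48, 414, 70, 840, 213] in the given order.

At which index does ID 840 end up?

2

16: h=10 → slot 10
884: h=0 → slot 0
48: h=0, h2=9, probe 0,9 → slot 9
414: h=8 → slot 8
70: h=0, h2=1, probe 0,1 → slot 1
840: h=0, h2=1, probe 0,1,2 → slot 2
213: h=0, h2=4, probe 0,4 → slot 4
Table: [884, 70, 840, -, 213, -, -, -, 414, 48, 16]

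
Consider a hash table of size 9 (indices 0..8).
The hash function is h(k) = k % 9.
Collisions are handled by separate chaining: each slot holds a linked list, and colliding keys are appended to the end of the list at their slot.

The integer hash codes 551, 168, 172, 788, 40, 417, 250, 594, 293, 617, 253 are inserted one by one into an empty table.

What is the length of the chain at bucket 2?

Insert 551: h=2, bucket 2 empty → new chain.
Insert 168: h=6, bucket 6 empty → new chain.
Insert 172: h=1, bucket 1 empty → new chain.
Insert 788: h=5, bucket 5 empty → new chain.
Insert 40: h=4, bucket 4 empty → new chain.
Insert 417: h=3, bucket 3 empty → new chain.
Insert 250: h=7, bucket 7 empty → new chain.
Insert 594: h=0, bucket 0 empty → new chain.
Insert 293: h=5, bucket 5 nonempty → append to chain.
Insert 617: h=5, bucket 5 nonempty → append to chain.
Insert 253: h=1, bucket 1 nonempty → append to chain.
Final buckets:
0: 594
1: 172 -> 253
2: 551
3: 417
4: 40
5: 788 -> 293 -> 617
6: 168
7: 250
8: -

1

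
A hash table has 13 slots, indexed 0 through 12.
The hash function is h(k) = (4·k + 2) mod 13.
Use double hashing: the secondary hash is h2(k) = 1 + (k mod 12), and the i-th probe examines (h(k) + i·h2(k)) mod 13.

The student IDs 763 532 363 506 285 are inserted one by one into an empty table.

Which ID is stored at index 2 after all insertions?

363

763: h=12 → slot 12
532: h=11 → slot 11
363: h=11, h2=4, probe 11,2 → slot 2
506: h=11, h2=3, probe 11,1 → slot 1
285: h=11, h2=10, probe 11,8 → slot 8
Table: [-, 506, 363, -, -, -, -, -, 285, -, -, 532, 763]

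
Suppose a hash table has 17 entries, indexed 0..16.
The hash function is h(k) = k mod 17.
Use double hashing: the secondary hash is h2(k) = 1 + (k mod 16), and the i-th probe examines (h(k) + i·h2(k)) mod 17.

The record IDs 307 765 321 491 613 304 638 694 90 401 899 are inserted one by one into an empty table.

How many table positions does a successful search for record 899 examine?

Insert 307: h=1, slot 1 empty → index 1.
Insert 765: h=0, slot 0 empty → index 0.
Insert 321: h=15, slot 15 empty → index 15.
Insert 491: h=15, h2=12, slot 15 occupied → index 10.
Insert 613: h=1, h2=6, slot 1 occupied → index 7.
Insert 304: h=15, h2=1, slot 15 occupied → index 16.
Insert 638: h=9, slot 9 empty → index 9.
Insert 694: h=14, slot 14 empty → index 14.
Insert 90: h=5, slot 5 empty → index 5.
Insert 401: h=10, h2=2, slot 10 occupied → index 12.
Insert 899: h=15, h2=4, slot 15 occupied → index 2.
Table: [765, 307, 899, ., ., 90, ., 613, ., 638, 491, ., 401, ., 694, 321, 304]
Lookup 899: h=15, h2=4, probe 15,2 → found at 2.

2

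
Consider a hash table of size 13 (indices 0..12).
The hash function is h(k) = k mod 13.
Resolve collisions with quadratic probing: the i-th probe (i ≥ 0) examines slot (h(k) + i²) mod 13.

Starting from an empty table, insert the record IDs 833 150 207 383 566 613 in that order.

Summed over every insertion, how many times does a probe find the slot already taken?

833: h=1 → slot 1
150: h=7 → slot 7
207: h=12 → slot 12
383: h=6 → slot 6
566: h=7, probe 7,8 → slot 8
613: h=2 → slot 2
Table: [-, 833, 613, -, -, -, 383, 150, 566, -, -, -, 207]

1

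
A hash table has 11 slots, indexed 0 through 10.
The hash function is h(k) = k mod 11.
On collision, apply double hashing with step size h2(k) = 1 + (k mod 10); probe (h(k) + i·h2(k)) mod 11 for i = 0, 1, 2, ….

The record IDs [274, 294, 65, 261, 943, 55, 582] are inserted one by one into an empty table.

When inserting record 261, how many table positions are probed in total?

3

274: h=10 => slot 10
294: h=8 => slot 8
65: h=10, h2=6, probe 10,5 => slot 5
261: h=8, h2=2, probe 8,10,1 => slot 1
943: h=8, h2=4, probe 8,1,5,9 => slot 9
55: h=0 => slot 0
582: h=10, h2=3, probe 10,2 => slot 2
Table: [55, 261, 582, ∅, ∅, 65, ∅, ∅, 294, 943, 274]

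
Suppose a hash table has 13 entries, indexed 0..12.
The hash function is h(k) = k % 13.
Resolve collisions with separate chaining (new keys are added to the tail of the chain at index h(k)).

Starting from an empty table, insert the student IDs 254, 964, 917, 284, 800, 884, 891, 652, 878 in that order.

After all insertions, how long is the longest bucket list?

Insert 254: h=7, bucket 7 empty -> new chain.
Insert 964: h=2, bucket 2 empty -> new chain.
Insert 917: h=7, bucket 7 nonempty -> append to chain.
Insert 284: h=11, bucket 11 empty -> new chain.
Insert 800: h=7, bucket 7 nonempty -> append to chain.
Insert 884: h=0, bucket 0 empty -> new chain.
Insert 891: h=7, bucket 7 nonempty -> append to chain.
Insert 652: h=2, bucket 2 nonempty -> append to chain.
Insert 878: h=7, bucket 7 nonempty -> append to chain.
Final buckets:
0: 884
1: .
2: 964 -> 652
3: .
4: .
5: .
6: .
7: 254 -> 917 -> 800 -> 891 -> 878
8: .
9: .
10: .
11: 284
12: .

5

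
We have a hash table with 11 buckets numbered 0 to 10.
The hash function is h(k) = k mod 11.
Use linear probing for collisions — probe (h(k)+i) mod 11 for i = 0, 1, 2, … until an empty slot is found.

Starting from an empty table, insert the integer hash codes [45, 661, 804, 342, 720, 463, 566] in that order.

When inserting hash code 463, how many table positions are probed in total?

6

Insert 45: h=1, slot 1 empty → index 1.
Insert 661: h=1, slot 1 occupied → index 2.
Insert 804: h=1, slots 1,2 occupied → index 3.
Insert 342: h=1, slots 1,2,3 occupied → index 4.
Insert 720: h=5, slot 5 empty → index 5.
Insert 463: h=1, slots 1,2,3,4,5 occupied → index 6.
Insert 566: h=5, slots 5,6 occupied → index 7.
Table: [., 45, 661, 804, 342, 720, 463, 566, ., ., .]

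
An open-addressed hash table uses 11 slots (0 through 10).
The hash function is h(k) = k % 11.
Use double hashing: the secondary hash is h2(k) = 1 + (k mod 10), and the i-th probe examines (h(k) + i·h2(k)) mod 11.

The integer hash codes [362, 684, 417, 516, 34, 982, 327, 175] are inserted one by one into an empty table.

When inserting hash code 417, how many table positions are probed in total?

2

Insert 362: h=10, slot 10 empty → index 10.
Insert 684: h=2, slot 2 empty → index 2.
Insert 417: h=10, h2=8, slot 10 occupied → index 7.
Insert 516: h=10, h2=7, slot 10 occupied → index 6.
Insert 34: h=1, slot 1 empty → index 1.
Insert 982: h=3, slot 3 empty → index 3.
Insert 327: h=8, slot 8 empty → index 8.
Insert 175: h=10, h2=6, slot 10 occupied → index 5.
Table: [., 34, 684, 982, ., 175, 516, 417, 327, ., 362]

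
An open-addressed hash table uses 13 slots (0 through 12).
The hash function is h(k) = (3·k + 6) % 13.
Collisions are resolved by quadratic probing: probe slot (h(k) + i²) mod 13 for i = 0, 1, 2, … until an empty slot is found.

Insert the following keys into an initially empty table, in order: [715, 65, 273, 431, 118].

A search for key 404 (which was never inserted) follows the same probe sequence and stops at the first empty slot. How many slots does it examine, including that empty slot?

715: h=6 => slot 6
65: h=6, probe 6,7 => slot 7
273: h=6, probe 6,7,10 => slot 10
431: h=12 => slot 12
118: h=9 => slot 9
Table: [_, _, _, _, _, _, 715, 65, _, 118, 273, _, 431]
Lookup 404: h=9, probe 9,10,0 → slot 0 empty, not found.

3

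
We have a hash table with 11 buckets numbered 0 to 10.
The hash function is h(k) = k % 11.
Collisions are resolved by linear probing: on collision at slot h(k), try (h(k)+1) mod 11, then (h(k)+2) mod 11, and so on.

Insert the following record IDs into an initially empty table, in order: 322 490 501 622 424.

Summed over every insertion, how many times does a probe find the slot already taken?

322: h=3 => slot 3
490: h=6 => slot 6
501: h=6, probe 6,7 => slot 7
622: h=6, probe 6,7,8 => slot 8
424: h=6, probe 6,7,8,9 => slot 9
Table: [—, —, —, 322, —, —, 490, 501, 622, 424, —]

6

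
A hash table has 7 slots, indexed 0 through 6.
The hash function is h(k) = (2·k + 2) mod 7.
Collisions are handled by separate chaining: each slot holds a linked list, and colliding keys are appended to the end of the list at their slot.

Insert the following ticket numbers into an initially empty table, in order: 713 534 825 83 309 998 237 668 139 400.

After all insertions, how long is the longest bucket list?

5

Insert 713: h=0, bucket 0 empty → new chain.
Insert 534: h=6, bucket 6 empty → new chain.
Insert 825: h=0, bucket 0 nonempty → append to chain.
Insert 83: h=0, bucket 0 nonempty → append to chain.
Insert 309: h=4, bucket 4 empty → new chain.
Insert 998: h=3, bucket 3 empty → new chain.
Insert 237: h=0, bucket 0 nonempty → append to chain.
Insert 668: h=1, bucket 1 empty → new chain.
Insert 139: h=0, bucket 0 nonempty → append to chain.
Insert 400: h=4, bucket 4 nonempty → append to chain.
Final buckets:
0: 713 -> 825 -> 83 -> 237 -> 139
1: 668
2: ∅
3: 998
4: 309 -> 400
5: ∅
6: 534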